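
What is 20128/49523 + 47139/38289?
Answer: 1035048563/632062049 ≈ 1.6376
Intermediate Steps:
20128/49523 + 47139/38289 = 20128*(1/49523) + 47139*(1/38289) = 20128/49523 + 15713/12763 = 1035048563/632062049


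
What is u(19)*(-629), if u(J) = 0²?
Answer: 0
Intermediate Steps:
u(J) = 0
u(19)*(-629) = 0*(-629) = 0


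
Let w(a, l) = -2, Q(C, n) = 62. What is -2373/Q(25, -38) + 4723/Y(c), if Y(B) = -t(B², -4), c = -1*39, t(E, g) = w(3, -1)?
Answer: 72020/31 ≈ 2323.2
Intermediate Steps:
t(E, g) = -2
c = -39
Y(B) = 2 (Y(B) = -1*(-2) = 2)
-2373/Q(25, -38) + 4723/Y(c) = -2373/62 + 4723/2 = 72020/31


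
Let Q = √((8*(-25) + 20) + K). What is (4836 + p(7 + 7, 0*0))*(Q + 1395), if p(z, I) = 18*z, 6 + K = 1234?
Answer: 7097760 + 10176*√262 ≈ 7.2625e+6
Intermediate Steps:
K = 1228 (K = -6 + 1234 = 1228)
Q = 2*√262 (Q = √((8*(-25) + 20) + 1228) = √((-200 + 20) + 1228) = √(-180 + 1228) = √1048 = 2*√262 ≈ 32.373)
(4836 + p(7 + 7, 0*0))*(Q + 1395) = (4836 + 18*(7 + 7))*(2*√262 + 1395) = (4836 + 18*14)*(1395 + 2*√262) = (4836 + 252)*(1395 + 2*√262) = 5088*(1395 + 2*√262) = 7097760 + 10176*√262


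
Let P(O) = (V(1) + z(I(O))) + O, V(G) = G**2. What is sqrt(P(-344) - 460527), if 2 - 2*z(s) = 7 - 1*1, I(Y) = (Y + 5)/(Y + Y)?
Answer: 6*I*sqrt(12802) ≈ 678.88*I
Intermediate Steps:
I(Y) = (5 + Y)/(2*Y) (I(Y) = (5 + Y)/((2*Y)) = (5 + Y)*(1/(2*Y)) = (5 + Y)/(2*Y))
z(s) = -2 (z(s) = 1 - (7 - 1*1)/2 = 1 - (7 - 1)/2 = 1 - 1/2*6 = 1 - 3 = -2)
P(O) = -1 + O (P(O) = (1**2 - 2) + O = (1 - 2) + O = -1 + O)
sqrt(P(-344) - 460527) = sqrt((-1 - 344) - 460527) = sqrt(-345 - 460527) = sqrt(-460872) = 6*I*sqrt(12802)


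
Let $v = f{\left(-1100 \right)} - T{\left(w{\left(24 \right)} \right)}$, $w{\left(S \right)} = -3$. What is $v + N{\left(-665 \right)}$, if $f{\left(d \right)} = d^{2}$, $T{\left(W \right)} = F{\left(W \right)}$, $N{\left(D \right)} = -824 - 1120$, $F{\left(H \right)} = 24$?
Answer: $1208032$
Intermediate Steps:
$N{\left(D \right)} = -1944$ ($N{\left(D \right)} = -824 - 1120 = -1944$)
$T{\left(W \right)} = 24$
$v = 1209976$ ($v = \left(-1100\right)^{2} - 24 = 1210000 - 24 = 1209976$)
$v + N{\left(-665 \right)} = 1209976 - 1944 = 1208032$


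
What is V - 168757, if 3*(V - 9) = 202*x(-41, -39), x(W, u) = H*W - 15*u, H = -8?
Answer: -321818/3 ≈ -1.0727e+5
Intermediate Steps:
x(W, u) = -15*u - 8*W (x(W, u) = -8*W - 15*u = -15*u - 8*W)
V = 184453/3 (V = 9 + (202*(-15*(-39) - 8*(-41)))/3 = 9 + (202*(585 + 328))/3 = 9 + (202*913)/3 = 9 + (⅓)*184426 = 9 + 184426/3 = 184453/3 ≈ 61484.)
V - 168757 = 184453/3 - 168757 = -321818/3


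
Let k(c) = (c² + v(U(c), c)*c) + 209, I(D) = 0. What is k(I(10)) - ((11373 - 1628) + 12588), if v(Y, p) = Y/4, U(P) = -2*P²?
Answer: -22124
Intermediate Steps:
v(Y, p) = Y/4 (v(Y, p) = Y*(¼) = Y/4)
k(c) = 209 + c² - c³/2 (k(c) = (c² + ((-2*c²)/4)*c) + 209 = (c² + (-c²/2)*c) + 209 = (c² - c³/2) + 209 = 209 + c² - c³/2)
k(I(10)) - ((11373 - 1628) + 12588) = (209 + 0² - ½*0³) - ((11373 - 1628) + 12588) = (209 + 0 - ½*0) - (9745 + 12588) = (209 + 0 + 0) - 1*22333 = 209 - 22333 = -22124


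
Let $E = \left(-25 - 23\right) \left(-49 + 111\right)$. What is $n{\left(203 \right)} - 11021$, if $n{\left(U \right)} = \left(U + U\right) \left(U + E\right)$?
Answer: $-1136859$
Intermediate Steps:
$E = -2976$ ($E = \left(-48\right) 62 = -2976$)
$n{\left(U \right)} = 2 U \left(-2976 + U\right)$ ($n{\left(U \right)} = \left(U + U\right) \left(U - 2976\right) = 2 U \left(-2976 + U\right)$)
$n{\left(203 \right)} - 11021 = 2 \cdot 203 \left(-2976 + 203\right) - 11021 = 2 \cdot 203 \left(-2773\right) - 11021 = -1125838 - 11021 = -1136859$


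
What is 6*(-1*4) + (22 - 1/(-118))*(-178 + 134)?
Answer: -58550/59 ≈ -992.37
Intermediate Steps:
6*(-1*4) + (22 - 1/(-118))*(-178 + 134) = 6*(-4) + (22 - 1*(-1/118))*(-44) = -24 + (22 + 1/118)*(-44) = -24 + (2597/118)*(-44) = -24 - 57134/59 = -58550/59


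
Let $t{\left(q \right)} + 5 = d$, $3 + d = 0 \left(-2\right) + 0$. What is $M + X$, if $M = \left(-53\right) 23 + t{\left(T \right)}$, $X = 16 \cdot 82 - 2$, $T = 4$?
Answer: $83$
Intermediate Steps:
$d = -3$ ($d = -3 + \left(0 \left(-2\right) + 0\right) = -3 + \left(0 + 0\right) = -3 + 0 = -3$)
$t{\left(q \right)} = -8$ ($t{\left(q \right)} = -5 - 3 = -8$)
$X = 1310$ ($X = 1312 - 2 = 1310$)
$M = -1227$ ($M = \left(-53\right) 23 - 8 = -1219 - 8 = -1227$)
$M + X = -1227 + 1310 = 83$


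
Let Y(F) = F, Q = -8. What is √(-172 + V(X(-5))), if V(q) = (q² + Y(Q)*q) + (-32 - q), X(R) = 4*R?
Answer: 2*√94 ≈ 19.391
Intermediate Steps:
V(q) = -32 + q² - 9*q (V(q) = (q² - 8*q) + (-32 - q) = -32 + q² - 9*q)
√(-172 + V(X(-5))) = √(-172 + (-32 + (4*(-5))² - 36*(-5))) = √(-172 + (-32 + (-20)² - 9*(-20))) = √(-172 + (-32 + 400 + 180)) = √(-172 + 548) = √376 = 2*√94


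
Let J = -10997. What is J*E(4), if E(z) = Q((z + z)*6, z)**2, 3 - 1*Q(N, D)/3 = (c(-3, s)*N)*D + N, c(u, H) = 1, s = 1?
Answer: -5559214437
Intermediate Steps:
Q(N, D) = 9 - 3*N - 3*D*N (Q(N, D) = 9 - 3*((1*N)*D + N) = 9 - 3*(N*D + N) = 9 - 3*(D*N + N) = 9 - 3*(N + D*N) = 9 + (-3*N - 3*D*N) = 9 - 3*N - 3*D*N)
E(z) = (9 - 36*z - 36*z**2)**2 (E(z) = (9 - 3*(z + z)*6 - 3*z*(z + z)*6)**2 = (9 - 3*2*z*6 - 3*z*(2*z)*6)**2 = (9 - 36*z - 3*z*12*z)**2 = (9 - 36*z - 36*z**2)**2)
J*E(4) = -890757*(-1 + 4*4 + 4*4**2)**2 = -890757*(-1 + 16 + 4*16)**2 = -890757*(-1 + 16 + 64)**2 = -890757*79**2 = -890757*6241 = -10997*505521 = -5559214437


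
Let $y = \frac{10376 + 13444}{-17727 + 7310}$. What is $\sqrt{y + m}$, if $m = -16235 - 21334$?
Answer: $\frac{9 i \sqrt{50333412701}}{10417} \approx 193.83 i$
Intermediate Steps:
$m = -37569$
$y = - \frac{23820}{10417}$ ($y = \frac{23820}{-10417} = 23820 \left(- \frac{1}{10417}\right) = - \frac{23820}{10417} \approx -2.2866$)
$\sqrt{y + m} = \sqrt{- \frac{23820}{10417} - 37569} = \sqrt{- \frac{391380093}{10417}} = \frac{9 i \sqrt{50333412701}}{10417}$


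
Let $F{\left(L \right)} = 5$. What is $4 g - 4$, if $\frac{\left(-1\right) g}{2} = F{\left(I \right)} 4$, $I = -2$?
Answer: $-164$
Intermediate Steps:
$g = -40$ ($g = - 2 \cdot 5 \cdot 4 = \left(-2\right) 20 = -40$)
$4 g - 4 = 4 \left(-40\right) - 4 = -160 - 4 = -164$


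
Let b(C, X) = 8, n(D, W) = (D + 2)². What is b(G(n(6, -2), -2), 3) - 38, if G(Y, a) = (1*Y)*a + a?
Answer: -30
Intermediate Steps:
n(D, W) = (2 + D)²
G(Y, a) = a + Y*a (G(Y, a) = Y*a + a = a + Y*a)
b(G(n(6, -2), -2), 3) - 38 = 8 - 38 = -30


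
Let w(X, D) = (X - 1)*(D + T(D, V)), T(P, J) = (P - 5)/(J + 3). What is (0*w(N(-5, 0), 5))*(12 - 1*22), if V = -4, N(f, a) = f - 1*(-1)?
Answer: 0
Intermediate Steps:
N(f, a) = 1 + f (N(f, a) = f + 1 = 1 + f)
T(P, J) = (-5 + P)/(3 + J)
w(X, D) = -5 + 5*X (w(X, D) = (X - 1)*(D + (-5 + D)/(3 - 4)) = (-1 + X)*(D + (-5 + D)/(-1)) = (-1 + X)*(D - (-5 + D)) = (-1 + X)*(D + (5 - D)) = (-1 + X)*5 = -5 + 5*X)
(0*w(N(-5, 0), 5))*(12 - 1*22) = (0*(-5 + 5*(1 - 5)))*(12 - 1*22) = (0*(-5 + 5*(-4)))*(12 - 22) = (0*(-5 - 20))*(-10) = (0*(-25))*(-10) = 0*(-10) = 0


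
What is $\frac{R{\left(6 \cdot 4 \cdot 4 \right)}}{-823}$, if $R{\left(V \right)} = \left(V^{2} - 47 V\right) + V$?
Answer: $- \frac{4800}{823} \approx -5.8323$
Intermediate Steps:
$R{\left(V \right)} = V^{2} - 46 V$
$\frac{R{\left(6 \cdot 4 \cdot 4 \right)}}{-823} = \frac{6 \cdot 4 \cdot 4 \left(-46 + 6 \cdot 4 \cdot 4\right)}{-823} = 6 \cdot 16 \left(-46 + 6 \cdot 16\right) \left(- \frac{1}{823}\right) = 96 \left(-46 + 96\right) \left(- \frac{1}{823}\right) = 96 \cdot 50 \left(- \frac{1}{823}\right) = 4800 \left(- \frac{1}{823}\right) = - \frac{4800}{823}$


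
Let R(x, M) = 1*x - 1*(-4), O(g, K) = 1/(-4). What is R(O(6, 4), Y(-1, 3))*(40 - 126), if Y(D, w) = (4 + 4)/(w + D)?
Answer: -645/2 ≈ -322.50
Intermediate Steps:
Y(D, w) = 8/(D + w)
O(g, K) = -¼
R(x, M) = 4 + x (R(x, M) = x + 4 = 4 + x)
R(O(6, 4), Y(-1, 3))*(40 - 126) = (4 - ¼)*(40 - 126) = (15/4)*(-86) = -645/2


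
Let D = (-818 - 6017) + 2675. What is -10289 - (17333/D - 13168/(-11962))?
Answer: -255923918207/24880960 ≈ -10286.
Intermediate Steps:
D = -4160 (D = -6835 + 2675 = -4160)
-10289 - (17333/D - 13168/(-11962)) = -10289 - (17333/(-4160) - 13168/(-11962)) = -10289 - (17333*(-1/4160) - 13168*(-1/11962)) = -10289 - (-17333/4160 + 6584/5981) = -10289 - 1*(-76279233/24880960) = -10289 + 76279233/24880960 = -255923918207/24880960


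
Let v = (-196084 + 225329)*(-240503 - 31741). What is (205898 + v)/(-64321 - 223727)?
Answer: 3980784941/144024 ≈ 27640.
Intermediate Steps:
v = -7961775780 (v = 29245*(-272244) = -7961775780)
(205898 + v)/(-64321 - 223727) = (205898 - 7961775780)/(-64321 - 223727) = -7961569882/(-288048) = -7961569882*(-1/288048) = 3980784941/144024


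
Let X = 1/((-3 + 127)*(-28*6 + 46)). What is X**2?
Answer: 1/228856384 ≈ 4.3696e-9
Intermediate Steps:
X = -1/15128 (X = 1/(124*(-168 + 46)) = 1/(124*(-122)) = 1/(-15128) = -1/15128 ≈ -6.6103e-5)
X**2 = (-1/15128)**2 = 1/228856384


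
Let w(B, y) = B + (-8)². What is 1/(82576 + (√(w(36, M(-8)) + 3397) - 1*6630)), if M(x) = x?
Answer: 5842/443676263 - √3497/5767791419 ≈ 1.3157e-5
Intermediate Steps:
w(B, y) = 64 + B (w(B, y) = B + 64 = 64 + B)
1/(82576 + (√(w(36, M(-8)) + 3397) - 1*6630)) = 1/(82576 + (√((64 + 36) + 3397) - 1*6630)) = 1/(82576 + (√(100 + 3397) - 6630)) = 1/(82576 + (√3497 - 6630)) = 1/(82576 + (-6630 + √3497)) = 1/(75946 + √3497)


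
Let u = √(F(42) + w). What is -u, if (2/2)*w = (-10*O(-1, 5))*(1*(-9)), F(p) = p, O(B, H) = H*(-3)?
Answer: -2*I*√327 ≈ -36.166*I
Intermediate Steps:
O(B, H) = -3*H
w = -1350 (w = (-(-30)*5)*(1*(-9)) = -10*(-15)*(-9) = 150*(-9) = -1350)
u = 2*I*√327 (u = √(42 - 1350) = √(-1308) = 2*I*√327 ≈ 36.166*I)
-u = -2*I*√327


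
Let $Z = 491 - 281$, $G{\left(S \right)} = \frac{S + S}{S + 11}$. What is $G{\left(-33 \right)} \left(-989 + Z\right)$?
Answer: $-2337$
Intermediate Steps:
$G{\left(S \right)} = \frac{2 S}{11 + S}$
$Z = 210$ ($Z = 491 - 281 = 210$)
$G{\left(-33 \right)} \left(-989 + Z\right) = 2 \left(-33\right) \frac{1}{11 - 33} \left(-989 + 210\right) = 2 \left(-33\right) \frac{1}{-22} \left(-779\right) = 2 \left(-33\right) \left(- \frac{1}{22}\right) \left(-779\right) = 3 \left(-779\right) = -2337$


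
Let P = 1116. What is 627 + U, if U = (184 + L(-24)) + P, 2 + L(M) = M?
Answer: 1901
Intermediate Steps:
L(M) = -2 + M
U = 1274 (U = (184 + (-2 - 24)) + 1116 = (184 - 26) + 1116 = 158 + 1116 = 1274)
627 + U = 627 + 1274 = 1901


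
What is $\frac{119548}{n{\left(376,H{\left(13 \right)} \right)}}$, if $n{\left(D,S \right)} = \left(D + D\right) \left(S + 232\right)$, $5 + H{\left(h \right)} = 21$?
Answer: $\frac{29887}{46624} \approx 0.64102$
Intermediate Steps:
$H{\left(h \right)} = 16$ ($H{\left(h \right)} = -5 + 21 = 16$)
$n{\left(D,S \right)} = 2 D \left(232 + S\right)$
$\frac{119548}{n{\left(376,H{\left(13 \right)} \right)}} = \frac{119548}{2 \cdot 376 \left(232 + 16\right)} = \frac{119548}{2 \cdot 376 \cdot 248} = \frac{119548}{186496} = 119548 \cdot \frac{1}{186496} = \frac{29887}{46624}$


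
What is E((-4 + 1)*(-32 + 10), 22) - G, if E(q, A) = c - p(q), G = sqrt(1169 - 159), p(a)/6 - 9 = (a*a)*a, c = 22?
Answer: -1725008 - sqrt(1010) ≈ -1.7250e+6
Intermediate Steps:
p(a) = 54 + 6*a**3 (p(a) = 54 + 6*((a*a)*a) = 54 + 6*(a**2*a) = 54 + 6*a**3)
G = sqrt(1010) ≈ 31.780
E(q, A) = -32 - 6*q**3 (E(q, A) = 22 - (54 + 6*q**3) = 22 + (-54 - 6*q**3) = -32 - 6*q**3)
E((-4 + 1)*(-32 + 10), 22) - G = (-32 - 6*(-32 + 10)**3*(-4 + 1)**3) - sqrt(1010) = (-32 - 6*(-3*(-22))**3) - sqrt(1010) = (-32 - 6*66**3) - sqrt(1010) = (-32 - 6*287496) - sqrt(1010) = (-32 - 1724976) - sqrt(1010) = -1725008 - sqrt(1010)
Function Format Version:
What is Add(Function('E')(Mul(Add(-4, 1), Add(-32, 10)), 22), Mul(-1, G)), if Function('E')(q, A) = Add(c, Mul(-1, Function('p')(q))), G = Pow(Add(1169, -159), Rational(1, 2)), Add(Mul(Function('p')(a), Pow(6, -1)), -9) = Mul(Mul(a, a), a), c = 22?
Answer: Add(-1725008, Mul(-1, Pow(1010, Rational(1, 2)))) ≈ -1.7250e+6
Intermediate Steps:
Function('p')(a) = Add(54, Mul(6, Pow(a, 3))) (Function('p')(a) = Add(54, Mul(6, Mul(Mul(a, a), a))) = Add(54, Mul(6, Mul(Pow(a, 2), a))) = Add(54, Mul(6, Pow(a, 3))))
G = Pow(1010, Rational(1, 2)) ≈ 31.780
Function('E')(q, A) = Add(-32, Mul(-6, Pow(q, 3))) (Function('E')(q, A) = Add(22, Mul(-1, Add(54, Mul(6, Pow(q, 3))))) = Add(22, Add(-54, Mul(-6, Pow(q, 3)))) = Add(-32, Mul(-6, Pow(q, 3))))
Add(Function('E')(Mul(Add(-4, 1), Add(-32, 10)), 22), Mul(-1, G)) = Add(Add(-32, Mul(-6, Pow(Mul(Add(-4, 1), Add(-32, 10)), 3))), Mul(-1, Pow(1010, Rational(1, 2)))) = Add(Add(-32, Mul(-6, Pow(Mul(-3, -22), 3))), Mul(-1, Pow(1010, Rational(1, 2)))) = Add(Add(-32, Mul(-6, Pow(66, 3))), Mul(-1, Pow(1010, Rational(1, 2)))) = Add(Add(-32, Mul(-6, 287496)), Mul(-1, Pow(1010, Rational(1, 2)))) = Add(Add(-32, -1724976), Mul(-1, Pow(1010, Rational(1, 2)))) = Add(-1725008, Mul(-1, Pow(1010, Rational(1, 2))))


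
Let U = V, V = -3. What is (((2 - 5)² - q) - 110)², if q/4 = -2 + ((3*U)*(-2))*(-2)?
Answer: 2601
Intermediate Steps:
U = -3
q = -152 (q = 4*(-2 + ((3*(-3))*(-2))*(-2)) = 4*(-2 - 9*(-2)*(-2)) = 4*(-2 + 18*(-2)) = 4*(-2 - 36) = 4*(-38) = -152)
(((2 - 5)² - q) - 110)² = (((2 - 5)² - 1*(-152)) - 110)² = (((-3)² + 152) - 110)² = ((9 + 152) - 110)² = (161 - 110)² = 51² = 2601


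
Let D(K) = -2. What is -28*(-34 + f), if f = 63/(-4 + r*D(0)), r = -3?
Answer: 70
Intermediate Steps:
f = 63/2 (f = 63/(-4 - 3*(-2)) = 63/(-4 + 6) = 63/2 ≈ 31.500)
-28*(-34 + f) = -28*(-34 + 63/2) = -28*(-5/2) = 70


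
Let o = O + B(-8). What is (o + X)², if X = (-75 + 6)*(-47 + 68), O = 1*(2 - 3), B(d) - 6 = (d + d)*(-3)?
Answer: 1948816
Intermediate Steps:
B(d) = 6 - 6*d (B(d) = 6 + (d + d)*(-3) = 6 + (2*d)*(-3) = 6 - 6*d)
O = -1 (O = 1*(-1) = -1)
X = -1449 (X = -69*21 = -1449)
o = 53 (o = -1 + (6 - 6*(-8)) = -1 + (6 + 48) = -1 + 54 = 53)
(o + X)² = (53 - 1449)² = (-1396)² = 1948816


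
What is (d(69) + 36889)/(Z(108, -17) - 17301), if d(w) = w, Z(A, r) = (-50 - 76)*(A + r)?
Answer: -36958/28767 ≈ -1.2847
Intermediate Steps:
Z(A, r) = -126*A - 126*r (Z(A, r) = -126*(A + r) = -126*A - 126*r)
(d(69) + 36889)/(Z(108, -17) - 17301) = (69 + 36889)/((-126*108 - 126*(-17)) - 17301) = 36958/((-13608 + 2142) - 17301) = 36958/(-11466 - 17301) = 36958/(-28767) = 36958*(-1/28767) = -36958/28767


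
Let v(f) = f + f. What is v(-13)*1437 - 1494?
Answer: -38856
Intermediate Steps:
v(f) = 2*f
v(-13)*1437 - 1494 = (2*(-13))*1437 - 1494 = -26*1437 - 1494 = -37362 - 1494 = -38856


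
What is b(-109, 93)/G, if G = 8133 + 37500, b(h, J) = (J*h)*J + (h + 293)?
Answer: -134651/6519 ≈ -20.655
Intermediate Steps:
b(h, J) = 293 + h + h*J**2 (b(h, J) = h*J**2 + (293 + h) = 293 + h + h*J**2)
G = 45633
b(-109, 93)/G = (293 - 109 - 109*93**2)/45633 = (293 - 109 - 109*8649)*(1/45633) = (293 - 109 - 942741)*(1/45633) = -942557*1/45633 = -134651/6519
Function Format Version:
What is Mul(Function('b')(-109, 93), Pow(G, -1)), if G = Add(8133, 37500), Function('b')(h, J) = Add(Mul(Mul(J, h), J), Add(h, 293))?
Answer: Rational(-134651, 6519) ≈ -20.655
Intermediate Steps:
Function('b')(h, J) = Add(293, h, Mul(h, Pow(J, 2))) (Function('b')(h, J) = Add(Mul(h, Pow(J, 2)), Add(293, h)) = Add(293, h, Mul(h, Pow(J, 2))))
G = 45633
Mul(Function('b')(-109, 93), Pow(G, -1)) = Mul(Add(293, -109, Mul(-109, Pow(93, 2))), Pow(45633, -1)) = Mul(Add(293, -109, Mul(-109, 8649)), Rational(1, 45633)) = Mul(Add(293, -109, -942741), Rational(1, 45633)) = Mul(-942557, Rational(1, 45633)) = Rational(-134651, 6519)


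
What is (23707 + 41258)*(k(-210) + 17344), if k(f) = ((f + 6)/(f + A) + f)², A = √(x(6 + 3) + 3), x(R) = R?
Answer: 13381036323616020/3374569 - 848149907850*√3/3374569 ≈ 3.9648e+9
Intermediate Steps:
A = 2*√3 (A = √((6 + 3) + 3) = √(9 + 3) = √12 = 2*√3 ≈ 3.4641)
k(f) = (f + (6 + f)/(f + 2*√3))² (k(f) = ((f + 6)/(f + 2*√3) + f)² = ((6 + f)/(f + 2*√3) + f)² = (f + (6 + f)/(f + 2*√3))²)
(23707 + 41258)*(k(-210) + 17344) = (23707 + 41258)*((6 - 210 + (-210)² + 2*(-210)*√3)²/(-210 + 2*√3)² + 17344) = 64965*((6 - 210 + 44100 - 420*√3)²/(-210 + 2*√3)² + 17344) = 64965*((43896 - 420*√3)²/(-210 + 2*√3)² + 17344) = 64965*(17344 + (43896 - 420*√3)²/(-210 + 2*√3)²) = 1126752960 + 64965*(43896 - 420*√3)²/(-210 + 2*√3)²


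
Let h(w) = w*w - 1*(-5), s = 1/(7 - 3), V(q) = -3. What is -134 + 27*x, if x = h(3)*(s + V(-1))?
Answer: -2347/2 ≈ -1173.5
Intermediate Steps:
s = ¼ (s = 1/4 = ¼ ≈ 0.25000)
h(w) = 5 + w² (h(w) = w² + 5 = 5 + w²)
x = -77/2 (x = (5 + 3²)*(¼ - 3) = (5 + 9)*(-11/4) = 14*(-11/4) = -77/2 ≈ -38.500)
-134 + 27*x = -134 + 27*(-77/2) = -134 - 2079/2 = -2347/2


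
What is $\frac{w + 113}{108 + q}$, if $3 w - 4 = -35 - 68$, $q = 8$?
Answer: $\frac{20}{29} \approx 0.68966$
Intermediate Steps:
$w = -33$ ($w = \frac{4}{3} + \frac{-35 - 68}{3} = \frac{4}{3} + \frac{1}{3} \left(-103\right) = \frac{4}{3} - \frac{103}{3} = -33$)
$\frac{w + 113}{108 + q} = \frac{-33 + 113}{108 + 8} = \frac{80}{116} = 80 \cdot \frac{1}{116} = \frac{20}{29}$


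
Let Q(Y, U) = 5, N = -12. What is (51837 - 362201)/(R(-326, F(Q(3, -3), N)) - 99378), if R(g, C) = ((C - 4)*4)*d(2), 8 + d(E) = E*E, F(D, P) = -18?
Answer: 155182/49513 ≈ 3.1342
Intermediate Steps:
d(E) = -8 + E² (d(E) = -8 + E*E = -8 + E²)
R(g, C) = 64 - 16*C (R(g, C) = ((C - 4)*4)*(-8 + 2²) = ((-4 + C)*4)*(-8 + 4) = (-16 + 4*C)*(-4) = 64 - 16*C)
(51837 - 362201)/(R(-326, F(Q(3, -3), N)) - 99378) = (51837 - 362201)/((64 - 16*(-18)) - 99378) = -310364/((64 + 288) - 99378) = -310364/(352 - 99378) = -310364/(-99026) = -310364*(-1/99026) = 155182/49513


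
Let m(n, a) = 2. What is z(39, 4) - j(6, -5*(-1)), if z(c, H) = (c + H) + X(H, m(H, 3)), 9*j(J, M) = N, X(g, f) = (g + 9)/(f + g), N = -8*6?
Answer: 101/2 ≈ 50.500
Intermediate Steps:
N = -48
X(g, f) = (9 + g)/(f + g)
j(J, M) = -16/3 (j(J, M) = (⅑)*(-48) = -16/3)
z(c, H) = H + c + (9 + H)/(2 + H) (z(c, H) = (c + H) + (9 + H)/(2 + H) = (H + c) + (9 + H)/(2 + H) = H + c + (9 + H)/(2 + H))
z(39, 4) - j(6, -5*(-1)) = (9 + 4 + (2 + 4)*(4 + 39))/(2 + 4) - 1*(-16/3) = (9 + 4 + 6*43)/6 + 16/3 = (9 + 4 + 258)/6 + 16/3 = (⅙)*271 + 16/3 = 271/6 + 16/3 = 101/2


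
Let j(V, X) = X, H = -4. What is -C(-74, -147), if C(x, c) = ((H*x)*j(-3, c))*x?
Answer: -3219888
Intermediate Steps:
C(x, c) = -4*c*x² (C(x, c) = ((-4*x)*c)*x = (-4*c*x)*x = -4*c*x²)
-C(-74, -147) = -(-4)*(-147)*(-74)² = -(-4)*(-147)*5476 = -1*3219888 = -3219888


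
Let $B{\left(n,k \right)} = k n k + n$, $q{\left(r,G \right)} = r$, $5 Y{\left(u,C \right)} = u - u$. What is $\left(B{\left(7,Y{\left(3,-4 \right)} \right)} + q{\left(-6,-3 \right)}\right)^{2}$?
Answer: $1$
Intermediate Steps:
$Y{\left(u,C \right)} = 0$ ($Y{\left(u,C \right)} = \frac{u - u}{5} = \frac{1}{5} \cdot 0 = 0$)
$B{\left(n,k \right)} = n + n k^{2}$ ($B{\left(n,k \right)} = n k^{2} + n = n + n k^{2}$)
$\left(B{\left(7,Y{\left(3,-4 \right)} \right)} + q{\left(-6,-3 \right)}\right)^{2} = \left(7 \left(1 + 0^{2}\right) - 6\right)^{2} = \left(7 \left(1 + 0\right) - 6\right)^{2} = \left(7 \cdot 1 - 6\right)^{2} = \left(7 - 6\right)^{2} = 1^{2} = 1$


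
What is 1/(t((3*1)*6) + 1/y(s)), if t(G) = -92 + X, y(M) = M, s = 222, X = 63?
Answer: -222/6437 ≈ -0.034488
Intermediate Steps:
t(G) = -29 (t(G) = -92 + 63 = -29)
1/(t((3*1)*6) + 1/y(s)) = 1/(-29 + 1/222) = 1/(-6437/222) = -222/6437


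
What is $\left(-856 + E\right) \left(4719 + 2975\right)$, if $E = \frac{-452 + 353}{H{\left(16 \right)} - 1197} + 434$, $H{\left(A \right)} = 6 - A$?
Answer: $- \frac{3918207970}{1207} \approx -3.2462 \cdot 10^{6}$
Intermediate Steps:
$E = \frac{523937}{1207}$ ($E = \frac{-452 + 353}{\left(6 - 16\right) - 1197} + 434 = - \frac{99}{\left(6 - 16\right) - 1197} + 434 = - \frac{99}{-10 - 1197} + 434 = - \frac{99}{-1207} + 434 = \left(-99\right) \left(- \frac{1}{1207}\right) + 434 = \frac{99}{1207} + 434 = \frac{523937}{1207} \approx 434.08$)
$\left(-856 + E\right) \left(4719 + 2975\right) = \left(-856 + \frac{523937}{1207}\right) \left(4719 + 2975\right) = \left(- \frac{509255}{1207}\right) 7694 = - \frac{3918207970}{1207}$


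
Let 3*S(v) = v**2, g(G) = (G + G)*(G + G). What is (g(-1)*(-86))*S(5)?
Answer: -8600/3 ≈ -2866.7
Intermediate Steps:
g(G) = 4*G**2 (g(G) = (2*G)*(2*G) = 4*G**2)
S(v) = v**2/3
(g(-1)*(-86))*S(5) = ((4*(-1)**2)*(-86))*((1/3)*5**2) = ((4*1)*(-86))*((1/3)*25) = (4*(-86))*(25/3) = -344*25/3 = -8600/3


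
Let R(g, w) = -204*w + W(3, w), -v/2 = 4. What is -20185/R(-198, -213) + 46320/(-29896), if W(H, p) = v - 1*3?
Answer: -326954735/162339017 ≈ -2.0140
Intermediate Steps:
v = -8 (v = -2*4 = -8)
W(H, p) = -11 (W(H, p) = -8 - 1*3 = -8 - 3 = -11)
R(g, w) = -11 - 204*w (R(g, w) = -204*w - 11 = -11 - 204*w)
-20185/R(-198, -213) + 46320/(-29896) = -20185/(-11 - 204*(-213)) + 46320/(-29896) = -20185/(-11 + 43452) + 46320*(-1/29896) = -20185/43441 - 5790/3737 = -326954735/162339017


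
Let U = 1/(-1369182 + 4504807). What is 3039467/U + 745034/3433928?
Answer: 16363746395656120017/1716964 ≈ 9.5306e+12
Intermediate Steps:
U = 1/3135625 ≈ 3.1892e-7
3039467/U + 745034/3433928 = 3039467/(1/3135625) + 745034/3433928 = 3039467*3135625 + 745034*(1/3433928) = 9530628711875 + 372517/1716964 = 16363746395656120017/1716964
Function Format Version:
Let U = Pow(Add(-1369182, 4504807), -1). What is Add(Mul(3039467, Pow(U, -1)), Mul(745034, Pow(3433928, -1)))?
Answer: Rational(16363746395656120017, 1716964) ≈ 9.5306e+12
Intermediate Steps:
U = Rational(1, 3135625) (U = Pow(3135625, -1) = Rational(1, 3135625) ≈ 3.1892e-7)
Add(Mul(3039467, Pow(U, -1)), Mul(745034, Pow(3433928, -1))) = Add(Mul(3039467, Pow(Rational(1, 3135625), -1)), Mul(745034, Pow(3433928, -1))) = Add(Mul(3039467, 3135625), Mul(745034, Rational(1, 3433928))) = Add(9530628711875, Rational(372517, 1716964)) = Rational(16363746395656120017, 1716964)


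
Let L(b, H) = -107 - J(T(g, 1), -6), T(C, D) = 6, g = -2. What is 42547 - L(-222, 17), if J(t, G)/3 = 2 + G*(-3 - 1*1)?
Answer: 42732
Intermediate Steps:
J(t, G) = 6 - 12*G (J(t, G) = 3*(2 + G*(-3 - 1*1)) = 3*(2 + G*(-3 - 1)) = 3*(2 + G*(-4)) = 3*(2 - 4*G) = 6 - 12*G)
L(b, H) = -185 (L(b, H) = -107 - (6 - 12*(-6)) = -107 - (6 + 72) = -107 - 1*78 = -107 - 78 = -185)
42547 - L(-222, 17) = 42547 - 1*(-185) = 42547 + 185 = 42732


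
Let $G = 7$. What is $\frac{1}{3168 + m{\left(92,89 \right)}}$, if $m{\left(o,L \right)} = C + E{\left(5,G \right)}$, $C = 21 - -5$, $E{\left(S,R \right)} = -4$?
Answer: $\frac{1}{3190} \approx 0.00031348$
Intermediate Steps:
$C = 26$ ($C = 21 + 5 = 26$)
$m{\left(o,L \right)} = 22$ ($m{\left(o,L \right)} = 26 - 4 = 22$)
$\frac{1}{3168 + m{\left(92,89 \right)}} = \frac{1}{3168 + 22} = \frac{1}{3190}$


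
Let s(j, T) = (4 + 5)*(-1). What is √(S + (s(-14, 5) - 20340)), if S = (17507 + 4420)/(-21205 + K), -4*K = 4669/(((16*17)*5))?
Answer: 109*I*√22794058147754589/115359869 ≈ 142.65*I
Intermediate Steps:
s(j, T) = -9 (s(j, T) = 9*(-1) = -9)
K = -4669/5440 (K = -4669/(4*((16*17)*5)) = -4669/(4*(272*5)) = -4669/(4*1360) = -¼*4669/1360 = -4669/5440 ≈ -0.85827)
S = -119282880/115359869 (S = (17507 + 4420)/(-21205 - 4669/5440) = 21927/(-115359869/5440) = 21927*(-5440/115359869) = -119282880/115359869 ≈ -1.0340)
√(S + (s(-14, 5) - 20340)) = √(-119282880/115359869 + (-9 - 20340)) = √(-119282880/115359869 - 20349) = √(-2347577257161/115359869) = 109*I*√22794058147754589/115359869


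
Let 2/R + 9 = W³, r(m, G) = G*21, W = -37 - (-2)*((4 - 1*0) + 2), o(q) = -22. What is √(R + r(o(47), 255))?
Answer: √327219885778/7817 ≈ 73.178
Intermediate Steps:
W = -25 (W = -37 - (-2)*((4 + 0) + 2) = -37 - (-2)*(4 + 2) = -37 - (-2)*6 = -37 - 1*(-12) = -37 + 12 = -25)
r(m, G) = 21*G
R = -1/7817 (R = 2/(-9 + (-25)³) = 2/(-9 - 15625) = 2/(-15634) = 2*(-1/15634) = -1/7817 ≈ -0.00012793)
√(R + r(o(47), 255)) = √(-1/7817 + 21*255) = √(-1/7817 + 5355) = √(41860034/7817) = √327219885778/7817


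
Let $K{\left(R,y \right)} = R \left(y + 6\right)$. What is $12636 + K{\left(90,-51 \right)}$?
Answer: $8586$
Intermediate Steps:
$K{\left(R,y \right)} = R \left(6 + y\right)$
$12636 + K{\left(90,-51 \right)} = 12636 + 90 \left(6 - 51\right) = 12636 + 90 \left(-45\right) = 12636 - 4050 = 8586$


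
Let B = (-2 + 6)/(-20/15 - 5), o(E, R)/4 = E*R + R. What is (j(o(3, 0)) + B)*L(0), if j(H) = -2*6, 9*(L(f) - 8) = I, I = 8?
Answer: -6400/57 ≈ -112.28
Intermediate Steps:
o(E, R) = 4*R + 4*E*R (o(E, R) = 4*(E*R + R) = 4*(R + E*R) = 4*R + 4*E*R)
L(f) = 80/9 (L(f) = 8 + (⅑)*8 = 8 + 8/9 = 80/9)
B = -12/19 (B = 4/(-20*1/15 - 5) = 4/(-4/3 - 5) = 4/(-19/3) = 4*(-3/19) = -12/19 ≈ -0.63158)
j(H) = -12
(j(o(3, 0)) + B)*L(0) = (-12 - 12/19)*(80/9) = -240/19*80/9 = -6400/57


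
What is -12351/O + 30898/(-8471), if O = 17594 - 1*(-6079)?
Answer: -278691225/66844661 ≈ -4.1692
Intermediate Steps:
O = 23673 (O = 17594 + 6079 = 23673)
-12351/O + 30898/(-8471) = -12351/23673 + 30898/(-8471) = -12351*1/23673 + 30898*(-1/8471) = -4117/7891 - 30898/8471 = -278691225/66844661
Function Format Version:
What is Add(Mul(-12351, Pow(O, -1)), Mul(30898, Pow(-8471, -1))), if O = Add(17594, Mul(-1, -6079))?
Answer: Rational(-278691225, 66844661) ≈ -4.1692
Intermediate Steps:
O = 23673 (O = Add(17594, 6079) = 23673)
Add(Mul(-12351, Pow(O, -1)), Mul(30898, Pow(-8471, -1))) = Add(Mul(-12351, Pow(23673, -1)), Mul(30898, Pow(-8471, -1))) = Add(Mul(-12351, Rational(1, 23673)), Mul(30898, Rational(-1, 8471))) = Add(Rational(-4117, 7891), Rational(-30898, 8471)) = Rational(-278691225, 66844661)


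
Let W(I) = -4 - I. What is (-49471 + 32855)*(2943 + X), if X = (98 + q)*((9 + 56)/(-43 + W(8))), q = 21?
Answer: -512204816/11 ≈ -4.6564e+7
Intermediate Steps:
X = -1547/11 (X = (98 + 21)*((9 + 56)/(-43 + (-4 - 1*8))) = 119*(65/(-43 + (-4 - 8))) = 119*(65/(-43 - 12)) = 119*(65/(-55)) = 119*(65*(-1/55)) = 119*(-13/11) = -1547/11 ≈ -140.64)
(-49471 + 32855)*(2943 + X) = (-49471 + 32855)*(2943 - 1547/11) = -16616*30826/11 = -512204816/11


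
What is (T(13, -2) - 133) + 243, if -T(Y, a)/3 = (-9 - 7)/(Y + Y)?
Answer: 1454/13 ≈ 111.85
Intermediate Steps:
T(Y, a) = 24/Y (T(Y, a) = -3*(-9 - 7)/(Y + Y) = -(-48)/(2*Y) = -(-48)*1/(2*Y) = -(-24)/Y = 24/Y)
(T(13, -2) - 133) + 243 = (24/13 - 133) + 243 = -1705/13 + 243 = 1454/13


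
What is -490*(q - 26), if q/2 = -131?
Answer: 141120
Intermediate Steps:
q = -262 (q = 2*(-131) = -262)
-490*(q - 26) = -490*(-262 - 26) = -490*(-288) = 141120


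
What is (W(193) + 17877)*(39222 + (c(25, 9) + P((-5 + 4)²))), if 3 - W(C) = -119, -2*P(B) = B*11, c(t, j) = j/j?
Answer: 1411751565/2 ≈ 7.0588e+8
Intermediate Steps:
c(t, j) = 1
P(B) = -11*B/2 (P(B) = -B*11/2 = -11*B/2)
W(C) = 122 (W(C) = 3 - 1*(-119) = 3 + 119 = 122)
(W(193) + 17877)*(39222 + (c(25, 9) + P((-5 + 4)²))) = (122 + 17877)*(39222 + (1 - 11*(-5 + 4)²/2)) = 17999*(39222 + (1 - 11/2*(-1)²)) = 17999*(39222 + (1 - 11/2*1)) = 17999*(39222 + (1 - 11/2)) = 17999*(39222 - 9/2) = 17999*(78435/2) = 1411751565/2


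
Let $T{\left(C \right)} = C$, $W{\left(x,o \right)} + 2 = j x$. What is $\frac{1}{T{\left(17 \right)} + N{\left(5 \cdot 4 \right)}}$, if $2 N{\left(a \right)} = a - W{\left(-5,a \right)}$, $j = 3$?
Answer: $\frac{2}{71} \approx 0.028169$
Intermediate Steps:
$W{\left(x,o \right)} = -2 + 3 x$
$N{\left(a \right)} = \frac{17}{2} + \frac{a}{2}$ ($N{\left(a \right)} = \frac{a - \left(-2 + 3 \left(-5\right)\right)}{2} = \frac{a - \left(-2 - 15\right)}{2} = \frac{a - -17}{2} = \frac{a + 17}{2} = \frac{17 + a}{2} = \frac{17}{2} + \frac{a}{2}$)
$\frac{1}{T{\left(17 \right)} + N{\left(5 \cdot 4 \right)}} = \frac{1}{17 + \left(\frac{17}{2} + \frac{5 \cdot 4}{2}\right)} = \frac{1}{17 + \left(\frac{17}{2} + \frac{1}{2} \cdot 20\right)} = \frac{1}{17 + \left(\frac{17}{2} + 10\right)} = \frac{1}{17 + \frac{37}{2}} = \frac{1}{\frac{71}{2}} = \frac{2}{71}$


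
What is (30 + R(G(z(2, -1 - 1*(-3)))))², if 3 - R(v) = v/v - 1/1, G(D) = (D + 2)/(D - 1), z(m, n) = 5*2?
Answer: 1089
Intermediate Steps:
z(m, n) = 10
G(D) = (2 + D)/(-1 + D)
R(v) = 3 (R(v) = 3 - (v/v - 1/1) = 3 - (1 - 1*1) = 3 - (1 - 1) = 3 - 1*0 = 3 + 0 = 3)
(30 + R(G(z(2, -1 - 1*(-3)))))² = (30 + 3)² = 33² = 1089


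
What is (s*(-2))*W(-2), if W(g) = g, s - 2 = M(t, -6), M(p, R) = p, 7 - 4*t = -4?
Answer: 19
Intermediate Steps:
t = 11/4 (t = 7/4 - ¼*(-4) = 7/4 + 1 = 11/4 ≈ 2.7500)
s = 19/4 (s = 2 + 11/4 = 19/4 ≈ 4.7500)
(s*(-2))*W(-2) = ((19/4)*(-2))*(-2) = -19/2*(-2) = 19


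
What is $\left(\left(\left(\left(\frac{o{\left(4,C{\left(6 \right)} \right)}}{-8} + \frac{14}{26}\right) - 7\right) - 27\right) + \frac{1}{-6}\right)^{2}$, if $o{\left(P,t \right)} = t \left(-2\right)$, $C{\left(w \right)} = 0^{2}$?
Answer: $\frac{6880129}{6084} \approx 1130.9$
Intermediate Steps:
$C{\left(w \right)} = 0$
$o{\left(P,t \right)} = - 2 t$
$\left(\left(\left(\left(\frac{o{\left(4,C{\left(6 \right)} \right)}}{-8} + \frac{14}{26}\right) - 7\right) - 27\right) + \frac{1}{-6}\right)^{2} = \left(\left(\left(\left(\frac{\left(-2\right) 0}{-8} + \frac{14}{26}\right) - 7\right) - 27\right) + \frac{1}{-6}\right)^{2} = \left(\left(\left(\left(0 \left(- \frac{1}{8}\right) + 14 \cdot \frac{1}{26}\right) - 7\right) - 27\right) - \frac{1}{6}\right)^{2} = \left(\left(\left(\left(0 + \frac{7}{13}\right) - 7\right) - 27\right) - \frac{1}{6}\right)^{2} = \left(\left(\left(\frac{7}{13} - 7\right) - 27\right) - \frac{1}{6}\right)^{2} = \left(\left(- \frac{84}{13} - 27\right) - \frac{1}{6}\right)^{2} = \left(- \frac{435}{13} - \frac{1}{6}\right)^{2} = \left(- \frac{2623}{78}\right)^{2} = \frac{6880129}{6084}$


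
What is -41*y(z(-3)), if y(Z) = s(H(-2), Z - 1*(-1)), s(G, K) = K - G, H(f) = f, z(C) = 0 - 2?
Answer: -41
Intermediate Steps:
z(C) = -2
y(Z) = 3 + Z (y(Z) = (Z - 1*(-1)) - 1*(-2) = (Z + 1) + 2 = (1 + Z) + 2 = 3 + Z)
-41*y(z(-3)) = -41*(3 - 2) = -41*1 = -41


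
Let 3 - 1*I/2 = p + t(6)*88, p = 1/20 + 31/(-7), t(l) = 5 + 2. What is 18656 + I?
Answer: 1220713/70 ≈ 17439.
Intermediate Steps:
t(l) = 7
p = -613/140 (p = 1*(1/20) + 31*(-⅐) = 1/20 - 31/7 = -613/140 ≈ -4.3786)
I = -85207/70 (I = 6 - 2*(-613/140 + 7*88) = 6 - 2*(-613/140 + 616) = 6 - 2*85627/140 = 6 - 85627/70 = -85207/70 ≈ -1217.2)
18656 + I = 18656 - 85207/70 = 1220713/70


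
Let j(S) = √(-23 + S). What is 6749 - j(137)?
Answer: 6749 - √114 ≈ 6738.3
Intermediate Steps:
6749 - j(137) = 6749 - √(-23 + 137) = 6749 - √114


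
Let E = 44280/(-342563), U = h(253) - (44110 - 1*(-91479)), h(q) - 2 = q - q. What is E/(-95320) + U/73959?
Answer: -110683332360610/60374775113211 ≈ -1.8333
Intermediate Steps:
h(q) = 2 (h(q) = 2 + (q - q) = 2 + 0 = 2)
U = -135587 (U = 2 - (44110 - 1*(-91479)) = 2 - (44110 + 91479) = 2 - 1*135589 = 2 - 135589 = -135587)
E = -44280/342563 (E = 44280*(-1/342563) = -44280/342563 ≈ -0.12926)
E/(-95320) + U/73959 = -44280/342563/(-95320) - 135587/73959 = -44280/342563*(-1/95320) - 135587*1/73959 = 1107/816327629 - 135587/73959 = -110683332360610/60374775113211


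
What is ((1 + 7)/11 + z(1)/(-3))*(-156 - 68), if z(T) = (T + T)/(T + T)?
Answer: -2912/33 ≈ -88.242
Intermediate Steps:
z(T) = 1 (z(T) = (2*T)/((2*T)) = (2*T)*(1/(2*T)) = 1)
((1 + 7)/11 + z(1)/(-3))*(-156 - 68) = ((1 + 7)/11 + 1/(-3))*(-156 - 68) = (8*(1/11) + 1*(-⅓))*(-224) = (8/11 - ⅓)*(-224) = (13/33)*(-224) = -2912/33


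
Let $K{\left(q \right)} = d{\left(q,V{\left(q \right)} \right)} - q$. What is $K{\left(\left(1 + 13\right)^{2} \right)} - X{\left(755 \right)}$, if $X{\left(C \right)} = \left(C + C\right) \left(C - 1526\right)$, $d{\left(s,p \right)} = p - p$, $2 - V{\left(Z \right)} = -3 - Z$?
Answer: $1164014$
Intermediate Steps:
$V{\left(Z \right)} = 5 + Z$ ($V{\left(Z \right)} = 2 - \left(-3 - Z\right) = 2 + \left(3 + Z\right) = 5 + Z$)
$d{\left(s,p \right)} = 0$
$K{\left(q \right)} = - q$ ($K{\left(q \right)} = 0 - q = - q$)
$X{\left(C \right)} = 2 C \left(-1526 + C\right)$
$K{\left(\left(1 + 13\right)^{2} \right)} - X{\left(755 \right)} = - \left(1 + 13\right)^{2} - 2 \cdot 755 \left(-1526 + 755\right) = - 14^{2} - 2 \cdot 755 \left(-771\right) = \left(-1\right) 196 - -1164210 = -196 + 1164210 = 1164014$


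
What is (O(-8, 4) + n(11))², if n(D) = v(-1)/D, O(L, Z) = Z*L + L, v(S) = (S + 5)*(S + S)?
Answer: 200704/121 ≈ 1658.7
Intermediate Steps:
v(S) = 2*S*(5 + S) (v(S) = (5 + S)*(2*S) = 2*S*(5 + S))
O(L, Z) = L + L*Z (O(L, Z) = L*Z + L = L + L*Z)
n(D) = -8/D (n(D) = (2*(-1)*(5 - 1))/D = (2*(-1)*4)/D = -8/D)
(O(-8, 4) + n(11))² = (-8*(1 + 4) - 8/11)² = (-8*5 - 8*1/11)² = (-40 - 8/11)² = (-448/11)² = 200704/121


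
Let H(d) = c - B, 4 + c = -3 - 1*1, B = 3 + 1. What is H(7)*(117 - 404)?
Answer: 3444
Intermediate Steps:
B = 4
c = -8 (c = -4 + (-3 - 1*1) = -4 + (-3 - 1) = -4 - 4 = -8)
H(d) = -12 (H(d) = -8 - 1*4 = -8 - 4 = -12)
H(7)*(117 - 404) = -12*(117 - 404) = -12*(-287) = 3444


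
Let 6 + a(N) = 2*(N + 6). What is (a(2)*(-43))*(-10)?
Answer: 4300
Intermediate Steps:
a(N) = 6 + 2*N (a(N) = -6 + 2*(N + 6) = -6 + 2*(6 + N) = -6 + (12 + 2*N) = 6 + 2*N)
(a(2)*(-43))*(-10) = ((6 + 2*2)*(-43))*(-10) = ((6 + 4)*(-43))*(-10) = (10*(-43))*(-10) = -430*(-10) = 4300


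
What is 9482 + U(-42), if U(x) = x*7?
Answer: 9188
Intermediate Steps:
U(x) = 7*x
9482 + U(-42) = 9482 + 7*(-42) = 9482 - 294 = 9188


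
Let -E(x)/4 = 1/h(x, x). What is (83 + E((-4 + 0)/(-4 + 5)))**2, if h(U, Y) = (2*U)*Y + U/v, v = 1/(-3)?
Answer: 831744/121 ≈ 6873.9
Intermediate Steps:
v = -1/3 ≈ -0.33333
h(U, Y) = -3*U + 2*U*Y (h(U, Y) = (2*U)*Y + U/(-1/3) = 2*U*Y + U*(-3) = 2*U*Y - 3*U = -3*U + 2*U*Y)
E(x) = -4/(x*(-3 + 2*x)) (E(x) = -4*1/(x*(-3 + 2*x)) = -4/(x*(-3 + 2*x)))
(83 + E((-4 + 0)/(-4 + 5)))**2 = (83 - 4/(((-4 + 0)/(-4 + 5))*(-3 + 2*((-4 + 0)/(-4 + 5)))))**2 = (83 - 4/(((-4/1))*(-3 + 2*(-4/1))))**2 = (83 - 4/(((-4*1))*(-3 + 2*(-4*1))))**2 = (83 - 4/(-4*(-3 + 2*(-4))))**2 = (83 - 4*(-1/4)/(-3 - 8))**2 = (83 - 4*(-1/4)/(-11))**2 = (83 - 4*(-1/4)*(-1/11))**2 = (83 - 1/11)**2 = (912/11)**2 = 831744/121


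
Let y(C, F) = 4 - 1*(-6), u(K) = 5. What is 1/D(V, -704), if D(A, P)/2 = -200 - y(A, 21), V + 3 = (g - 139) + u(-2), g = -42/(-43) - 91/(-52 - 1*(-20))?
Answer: -1/420 ≈ -0.0023810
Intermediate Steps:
g = 5257/1376 (g = -42*(-1/43) - 91/(-52 + 20) = 42/43 - 91/(-32) = 42/43 - 91*(-1/32) = 42/43 + 91/32 = 5257/1376 ≈ 3.8205)
y(C, F) = 10 (y(C, F) = 4 + 6 = 10)
V = -183255/1376 (V = -3 + ((5257/1376 - 139) + 5) = -3 + (-186007/1376 + 5) = -3 - 179127/1376 = -183255/1376 ≈ -133.18)
D(A, P) = -420 (D(A, P) = 2*(-200 - 1*10) = 2*(-200 - 10) = 2*(-210) = -420)
1/D(V, -704) = 1/(-420) = -1/420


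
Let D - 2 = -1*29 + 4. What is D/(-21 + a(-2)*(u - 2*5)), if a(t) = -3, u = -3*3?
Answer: -23/36 ≈ -0.63889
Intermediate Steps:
u = -9
D = -23 (D = 2 + (-1*29 + 4) = 2 + (-29 + 4) = 2 - 25 = -23)
D/(-21 + a(-2)*(u - 2*5)) = -23/(-21 - 3*(-9 - 2*5)) = -23/(-21 - 3*(-9 - 10)) = -23/(-21 - 3*(-19)) = -23/(-21 + 57) = -23/36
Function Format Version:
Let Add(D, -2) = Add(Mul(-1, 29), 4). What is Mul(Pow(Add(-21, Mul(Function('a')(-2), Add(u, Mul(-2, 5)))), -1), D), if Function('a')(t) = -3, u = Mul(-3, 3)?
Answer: Rational(-23, 36) ≈ -0.63889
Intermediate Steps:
u = -9
D = -23 (D = Add(2, Add(Mul(-1, 29), 4)) = Add(2, Add(-29, 4)) = Add(2, -25) = -23)
Mul(Pow(Add(-21, Mul(Function('a')(-2), Add(u, Mul(-2, 5)))), -1), D) = Mul(Pow(Add(-21, Mul(-3, Add(-9, Mul(-2, 5)))), -1), -23) = Mul(Pow(Add(-21, Mul(-3, Add(-9, -10))), -1), -23) = Mul(Pow(Add(-21, Mul(-3, -19)), -1), -23) = Mul(Pow(Add(-21, 57), -1), -23) = Mul(Pow(36, -1), -23) = Mul(Rational(1, 36), -23) = Rational(-23, 36)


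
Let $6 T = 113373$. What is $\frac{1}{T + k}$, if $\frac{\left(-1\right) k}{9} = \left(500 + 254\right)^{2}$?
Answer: $- \frac{2}{10195497} \approx -1.9617 \cdot 10^{-7}$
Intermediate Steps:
$T = \frac{37791}{2}$ ($T = \frac{1}{6} \cdot 113373 = \frac{37791}{2} \approx 18896.0$)
$k = -5116644$ ($k = - 9 \left(500 + 254\right)^{2} = - 9 \cdot 754^{2} = \left(-9\right) 568516 = -5116644$)
$\frac{1}{T + k} = \frac{1}{\frac{37791}{2} - 5116644} = \frac{1}{- \frac{10195497}{2}} = - \frac{2}{10195497}$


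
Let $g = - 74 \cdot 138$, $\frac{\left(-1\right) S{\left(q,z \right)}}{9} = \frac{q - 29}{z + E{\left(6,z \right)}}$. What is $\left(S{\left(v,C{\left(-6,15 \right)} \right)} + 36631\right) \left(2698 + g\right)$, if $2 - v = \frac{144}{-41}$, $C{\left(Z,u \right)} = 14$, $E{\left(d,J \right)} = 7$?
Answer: $- \frac{79017118804}{287} \approx -2.7532 \cdot 10^{8}$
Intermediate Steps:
$v = \frac{226}{41}$ ($v = 2 - \frac{144}{-41} = 2 - 144 \left(- \frac{1}{41}\right) = 2 - - \frac{144}{41} = 2 + \frac{144}{41} = \frac{226}{41} \approx 5.5122$)
$S{\left(q,z \right)} = - \frac{9 \left(-29 + q\right)}{7 + z}$ ($S{\left(q,z \right)} = - 9 \frac{q - 29}{z + 7} = - 9 \frac{-29 + q}{7 + z} = - \frac{9 \left(-29 + q\right)}{7 + z}$)
$g = -10212$ ($g = \left(-1\right) 10212 = -10212$)
$\left(S{\left(v,C{\left(-6,15 \right)} \right)} + 36631\right) \left(2698 + g\right) = \left(\frac{9 \left(29 - \frac{226}{41}\right)}{7 + 14} + 36631\right) \left(2698 - 10212\right) = \left(\frac{9 \left(29 - \frac{226}{41}\right)}{21} + 36631\right) \left(-7514\right) = \left(9 \cdot \frac{1}{21} \cdot \frac{963}{41} + 36631\right) \left(-7514\right) = \left(\frac{2889}{287} + 36631\right) \left(-7514\right) = \frac{10515986}{287} \left(-7514\right) = - \frac{79017118804}{287}$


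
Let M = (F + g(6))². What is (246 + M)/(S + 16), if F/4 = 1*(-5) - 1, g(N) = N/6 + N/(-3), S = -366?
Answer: -871/350 ≈ -2.4886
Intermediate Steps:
g(N) = -N/6 (g(N) = N*(⅙) + N*(-⅓) = N/6 - N/3 = -N/6)
F = -24 (F = 4*(1*(-5) - 1) = 4*(-5 - 1) = 4*(-6) = -24)
M = 625 (M = (-24 - ⅙*6)² = (-24 - 1)² = (-25)² = 625)
(246 + M)/(S + 16) = (246 + 625)/(-366 + 16) = 871/(-350) = 871*(-1/350) = -871/350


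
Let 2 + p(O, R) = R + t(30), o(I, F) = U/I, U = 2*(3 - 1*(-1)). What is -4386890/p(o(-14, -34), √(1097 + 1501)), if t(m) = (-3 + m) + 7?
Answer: 70190240/787 - 2193445*√2598/787 ≈ -52873.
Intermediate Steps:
t(m) = 4 + m
U = 8 (U = 2*(3 + 1) = 2*4 = 8)
o(I, F) = 8/I
p(O, R) = 32 + R (p(O, R) = -2 + (R + (4 + 30)) = -2 + (R + 34) = -2 + (34 + R) = 32 + R)
-4386890/p(o(-14, -34), √(1097 + 1501)) = -4386890/(32 + √(1097 + 1501)) = -4386890/(32 + √2598)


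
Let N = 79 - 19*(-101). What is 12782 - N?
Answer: 10784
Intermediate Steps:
N = 1998 (N = 79 + 1919 = 1998)
12782 - N = 12782 - 1*1998 = 12782 - 1998 = 10784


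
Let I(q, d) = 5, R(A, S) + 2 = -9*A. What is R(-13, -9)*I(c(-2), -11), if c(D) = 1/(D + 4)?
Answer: 575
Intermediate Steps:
R(A, S) = -2 - 9*A
c(D) = 1/(4 + D)
R(-13, -9)*I(c(-2), -11) = (-2 - 9*(-13))*5 = (-2 + 117)*5 = 115*5 = 575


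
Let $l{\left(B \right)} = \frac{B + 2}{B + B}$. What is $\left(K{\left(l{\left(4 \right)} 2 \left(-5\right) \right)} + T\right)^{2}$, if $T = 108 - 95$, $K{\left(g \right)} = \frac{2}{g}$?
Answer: $\frac{36481}{225} \approx 162.14$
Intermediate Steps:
$l{\left(B \right)} = \frac{2 + B}{2 B}$
$T = 13$ ($T = 108 - 95 = 13$)
$\left(K{\left(l{\left(4 \right)} 2 \left(-5\right) \right)} + T\right)^{2} = \left(\frac{2}{\frac{2 + 4}{2 \cdot 4} \cdot 2 \left(-5\right)} + 13\right)^{2} = \left(\frac{2}{\frac{1}{2} \cdot \frac{1}{4} \cdot 6 \cdot 2 \left(-5\right)} + 13\right)^{2} = \left(\frac{2}{\frac{3}{4} \cdot 2 \left(-5\right)} + 13\right)^{2} = \left(\frac{2}{\frac{3}{2} \left(-5\right)} + 13\right)^{2} = \left(\frac{2}{- \frac{15}{2}} + 13\right)^{2} = \left(2 \left(- \frac{2}{15}\right) + 13\right)^{2} = \left(- \frac{4}{15} + 13\right)^{2} = \left(\frac{191}{15}\right)^{2} = \frac{36481}{225}$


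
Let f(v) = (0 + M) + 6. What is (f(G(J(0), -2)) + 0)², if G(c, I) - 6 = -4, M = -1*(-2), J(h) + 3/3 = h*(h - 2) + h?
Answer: 64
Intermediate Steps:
J(h) = -1 + h + h*(-2 + h) (J(h) = -1 + (h*(h - 2) + h) = -1 + (h*(-2 + h) + h) = -1 + (h + h*(-2 + h)) = -1 + h + h*(-2 + h))
M = 2
G(c, I) = 2 (G(c, I) = 6 - 4 = 2)
f(v) = 8 (f(v) = (0 + 2) + 6 = 2 + 6 = 8)
(f(G(J(0), -2)) + 0)² = (8 + 0)² = 8² = 64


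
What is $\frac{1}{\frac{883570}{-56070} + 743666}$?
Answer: $\frac{5607}{4169646905} \approx 1.3447 \cdot 10^{-6}$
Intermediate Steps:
$\frac{1}{\frac{883570}{-56070} + 743666} = \frac{1}{883570 \left(- \frac{1}{56070}\right) + 743666} = \frac{1}{- \frac{88357}{5607} + 743666} = \frac{1}{\frac{4169646905}{5607}} = \frac{5607}{4169646905}$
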